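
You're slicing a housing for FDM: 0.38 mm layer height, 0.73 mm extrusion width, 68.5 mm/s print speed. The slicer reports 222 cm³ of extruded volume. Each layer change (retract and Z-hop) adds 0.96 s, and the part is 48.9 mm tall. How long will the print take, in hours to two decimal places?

Bead cross-section: 0.38 × 0.73 → 0.2774 mm².
Path length: 222000 mm³ / 0.2774 mm² → 800288.4 mm.
Extrusion time = 800288.4 / 68.5, so 11683 s.
Layers = ⌈48.9/0.38⌉ = 129.
Z-hop total: 129 × 0.96 → 123.84 s.
Altogether 11683 + 123.84 = 11806.84 s, i.e. 3.28 hours.

3.28 hours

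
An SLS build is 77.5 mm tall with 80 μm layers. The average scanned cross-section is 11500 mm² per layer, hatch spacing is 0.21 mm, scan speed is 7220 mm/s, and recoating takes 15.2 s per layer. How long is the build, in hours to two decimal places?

Number of layers: 77.5 / 0.08 → 969 (rounded up).
Hatch length per layer = 11500 / 0.21, so 54761.9 mm.
Laser time per layer = 54761.9 / 7220, so 7.5848 s.
Layer cycle = 7.5848 + 15.2 = 22.7848 s.
Build time = 969 × 22.7848 = 22078.4712 s = 6.13 hours.

6.13 hours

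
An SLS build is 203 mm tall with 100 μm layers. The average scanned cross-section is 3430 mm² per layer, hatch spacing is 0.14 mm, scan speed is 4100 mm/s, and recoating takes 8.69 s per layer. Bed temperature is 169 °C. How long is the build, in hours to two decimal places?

8.27 hours

Number of layers: 203 / 0.1 → 2030 (rounded up).
Scan path per layer: 3430 / 0.14 → 24500 mm.
Laser time per layer: 24500 / 4100 → 5.9756 s.
Per-layer time: 5.9756 + 8.69 → 14.6656 s.
Total: 2030 × 14.6656 s = 29771.168 s → 8.27 hours.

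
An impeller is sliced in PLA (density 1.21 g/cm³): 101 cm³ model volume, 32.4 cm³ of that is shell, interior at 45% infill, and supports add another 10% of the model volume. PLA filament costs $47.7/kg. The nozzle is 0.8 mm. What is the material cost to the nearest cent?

Volume inside the shell = 101 − 32.4 = 68.6 cm³.
Infill deposited = 0.45 × 68.6 = 30.87 cm³.
Support = 0.10 × 101, so 10.1 cm³.
Deposited volume: 32.4 + 30.87 + 10.1 → 73.37 cm³.
Mass: 73.37 × 1.21 → 88.7777 g.
Cost = 88.7777 g / 1000 × $47.7/kg = $4.23.

$4.23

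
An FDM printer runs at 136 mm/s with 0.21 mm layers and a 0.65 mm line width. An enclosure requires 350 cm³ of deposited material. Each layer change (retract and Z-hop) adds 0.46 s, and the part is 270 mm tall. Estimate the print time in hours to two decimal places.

5.40 hours

Line area: 0.21 × 0.65 → 0.1365 mm².
Path length: 350000 mm³ / 0.1365 mm² → 2564102.6 mm.
Print-move time: 2564102.6 / 136 → 18853.7 s.
Layer count = ceil(270 / 0.21) = 1286.
Layer-change overhead = 1286 × 0.46 = 591.56 s.
Altogether 18853.7 + 591.56 = 19445.26 s, i.e. 5.40 hours.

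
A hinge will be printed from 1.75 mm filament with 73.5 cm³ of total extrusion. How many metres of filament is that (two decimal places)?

Cross-section of 1.75 mm filament: π·(1.75/2)² = 2.4053 mm².
L = 73500 mm³ / 2.4053 mm² = 30557.52 mm, i.e. 30.56 m.

30.56 m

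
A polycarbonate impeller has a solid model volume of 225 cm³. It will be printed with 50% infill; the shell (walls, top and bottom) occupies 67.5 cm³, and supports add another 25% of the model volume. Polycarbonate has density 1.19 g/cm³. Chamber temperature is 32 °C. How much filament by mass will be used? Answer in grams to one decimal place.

241.0 g

Volume inside the shell = 225 − 67.5 = 157.5 cm³.
Deposited infill: 0.50 × 157.5 → 78.75 cm³.
Support = 0.25 × 225, so 56.25 cm³.
Total printed volume = 67.5 + 78.75 + 56.25 = 202.5 cm³.
Mass = 202.5 × 1.19 = 240.975 g.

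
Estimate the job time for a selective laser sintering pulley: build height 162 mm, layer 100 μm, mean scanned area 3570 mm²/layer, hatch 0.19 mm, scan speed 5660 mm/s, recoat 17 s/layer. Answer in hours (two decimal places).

Layers = ⌈162/0.1⌉ = 1620.
Hatch length per layer = 3570 / 0.19 = 18789.5 mm.
Laser time per layer: 18789.5 / 5660 → 3.3197 s.
Time per layer = 3.3197 + 17, so 20.3197 s.
1620 layers × 20.3197 s/layer = 32917.914 s, i.e. 9.14 hours.

9.14 hours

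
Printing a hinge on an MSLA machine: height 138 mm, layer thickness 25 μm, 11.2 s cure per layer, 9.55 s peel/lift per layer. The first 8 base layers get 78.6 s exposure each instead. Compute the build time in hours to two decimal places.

31.97 hours

Layers = ⌈138/0.025⌉ = 5520.
Base layers = 8 × (78.6 + 9.55) = 705.2 s.
Normal layers = 5512 × (11.2 + 9.55), so 114374 s.
Total = 705.2 + 114374 = 115079.2 s = 31.97 hours.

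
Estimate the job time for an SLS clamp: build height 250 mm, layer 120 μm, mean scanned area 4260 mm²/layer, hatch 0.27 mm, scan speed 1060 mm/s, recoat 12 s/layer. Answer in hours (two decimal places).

Layers = ⌈250/0.12⌉ = 2084.
Scan path per layer: 4260 / 0.27 → 15777.8 mm.
Per-layer scan time = 15777.8 / 1060 = 14.8847 s.
Layer cycle = 14.8847 + 12 = 26.8847 s.
Build time = 2084 × 26.8847 = 56027.7148 s = 15.56 hours.

15.56 hours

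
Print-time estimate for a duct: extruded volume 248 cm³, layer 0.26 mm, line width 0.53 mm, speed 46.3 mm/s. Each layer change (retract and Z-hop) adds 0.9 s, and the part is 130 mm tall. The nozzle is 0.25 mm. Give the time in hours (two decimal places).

10.92 hours

Extrusion cross-section = 0.26 × 0.53, so 0.1378 mm².
Total extruded path = 248000/0.1378 = 1799709.7 mm.
Print-move time: 1799709.7 / 46.3 → 38870.6 s.
Number of layers: 130 / 0.26 → 500 (rounded up).
Layer-change overhead = 500 × 0.9, so 450 s.
Altogether 38870.6 + 450 = 39320.6 s, i.e. 10.92 hours.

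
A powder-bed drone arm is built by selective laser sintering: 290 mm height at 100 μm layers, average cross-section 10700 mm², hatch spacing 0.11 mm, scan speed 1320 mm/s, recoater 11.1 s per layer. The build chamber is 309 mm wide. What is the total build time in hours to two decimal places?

68.30 hours

Number of layers: 290 / 0.1 → 2900 (rounded up).
Per-layer scan distance = 10700 / 0.11, so 97272.7 mm.
Scan time per layer = 97272.7 / 1320 = 73.6914 s.
Layer cycle = 73.6914 + 11.1 = 84.7914 s.
2900 layers × 84.7914 s/layer = 245895.06 s, i.e. 68.30 hours.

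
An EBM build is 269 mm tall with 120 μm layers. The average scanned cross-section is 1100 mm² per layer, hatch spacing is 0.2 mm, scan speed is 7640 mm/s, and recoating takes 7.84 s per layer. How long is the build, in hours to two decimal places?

5.33 hours

Layers = ⌈269/0.12⌉ = 2242.
Per-layer scan distance = 1100 / 0.2 = 5500 mm.
Beam time per layer: 5500 / 7640 → 0.7199 s.
Layer cycle = 0.7199 + 7.84, so 8.5599 s.
2242 layers × 8.5599 s/layer = 19191.2958 s, i.e. 5.33 hours.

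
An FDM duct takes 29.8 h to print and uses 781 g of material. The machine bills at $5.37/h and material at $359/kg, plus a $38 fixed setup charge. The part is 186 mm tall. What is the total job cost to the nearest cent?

Time charge = 5.37 × 29.8 = $160.026.
Feedstock cost = 359 × 781/1000 = $280.379.
Total = 160.026 + 280.379 + 38 = 478.405 ≈ $478.41.

$478.41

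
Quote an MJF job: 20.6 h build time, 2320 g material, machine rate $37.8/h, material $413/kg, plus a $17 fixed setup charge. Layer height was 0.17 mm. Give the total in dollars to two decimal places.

Machine-time cost: 37.8 × 20.6 → $778.68.
Feedstock cost = 413 × 2320/1000, so $958.16.
Adding setup: 778.68 + 958.16 + 17 → $1753.84.

$1753.84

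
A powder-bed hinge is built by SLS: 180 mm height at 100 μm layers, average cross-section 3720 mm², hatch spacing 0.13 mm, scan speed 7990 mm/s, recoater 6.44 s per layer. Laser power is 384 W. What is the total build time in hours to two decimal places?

Layers = ⌈180/0.1⌉ = 1800.
Scan path per layer = 3720 / 0.13 = 28615.4 mm.
Scan time per layer = 28615.4 / 7990 = 3.5814 s.
Time per layer: 3.5814 + 6.44 → 10.0214 s.
Total: 1800 × 10.0214 s = 18038.52 s → 5.01 hours.

5.01 hours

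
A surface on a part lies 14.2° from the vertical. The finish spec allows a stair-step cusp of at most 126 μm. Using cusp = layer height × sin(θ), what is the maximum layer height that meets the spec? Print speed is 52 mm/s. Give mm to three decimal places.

Layer height = cusp / sin(14.2°) = 0.126 / 0.2453 = 0.514 mm.

0.514 mm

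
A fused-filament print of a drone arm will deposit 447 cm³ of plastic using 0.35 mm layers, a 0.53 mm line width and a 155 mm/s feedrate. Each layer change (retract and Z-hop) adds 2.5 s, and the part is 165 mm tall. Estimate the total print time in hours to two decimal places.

Extrusion cross-section = 0.35 × 0.53 = 0.1855 mm².
Toolpath length = 447 cm³ / 0.1855 mm² = 447000 / 0.1855 = 2409703.5 mm.
Extrusion time = 2409703.5 / 155 = 15546.5 s.
Layers = ⌈165/0.35⌉ = 472.
Z-hop total = 472 × 2.5 = 1180 s.
Altogether 15546.5 + 1180 = 16726.5 s, i.e. 4.65 hours.

4.65 hours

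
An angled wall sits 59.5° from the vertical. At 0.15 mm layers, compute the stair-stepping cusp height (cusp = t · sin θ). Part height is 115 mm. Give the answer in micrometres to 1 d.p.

129.2 μm

sin(59.5°) = 0.8616, so cusp = 0.15 × 0.8616 = 0.12924 mm → 129.2 μm.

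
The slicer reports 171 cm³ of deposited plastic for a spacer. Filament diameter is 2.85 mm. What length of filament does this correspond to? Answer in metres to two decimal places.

26.81 m

Filament cross-section = π × (2.85/2)² = 6.3794 mm².
Length = 171 cm³ / 6.3794 mm² = 171000 / 6.3794 = 26805.03 mm = 26.81 m.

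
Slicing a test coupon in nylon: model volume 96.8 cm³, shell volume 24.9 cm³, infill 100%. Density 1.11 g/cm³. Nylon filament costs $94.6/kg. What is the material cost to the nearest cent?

$10.16

Interior volume = 96.8 − 24.9, so 71.9 cm³.
Deposited infill = 1.00 × 71.9 = 71.9 cm³.
Total extruded: 24.9 + 71.9 → 96.8 cm³.
Mass = 96.8 × 1.11, so 107.448 g.
At $94.6/kg: 107.448/1000 × 94.6 = $10.16.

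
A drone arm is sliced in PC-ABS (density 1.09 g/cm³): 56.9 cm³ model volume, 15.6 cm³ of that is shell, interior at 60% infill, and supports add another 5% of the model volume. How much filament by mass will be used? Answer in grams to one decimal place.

47.1 g

Infill region = 56.9 − 15.6 = 41.3 cm³.
Deposited infill = 0.60 × 41.3 = 24.78 cm³.
Support: 0.05 × 56.9 → 2.845 cm³.
Total extruded = 15.6 + 24.78 + 2.845, so 43.225 cm³.
Mass: 43.225 × 1.09 → 47.11525 g.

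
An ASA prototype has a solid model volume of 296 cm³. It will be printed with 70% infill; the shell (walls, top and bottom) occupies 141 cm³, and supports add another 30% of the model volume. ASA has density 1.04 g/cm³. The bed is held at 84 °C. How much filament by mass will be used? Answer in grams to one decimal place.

351.8 g

Volume inside the shell = 296 − 141, so 155 cm³.
Infill deposited = 0.70 × 155 = 108.5 cm³.
Support = 0.30 × 296, so 88.8 cm³.
Total extruded = 141 + 108.5 + 88.8, so 338.3 cm³.
Mass = 338.3 × 1.04, so 351.832 g.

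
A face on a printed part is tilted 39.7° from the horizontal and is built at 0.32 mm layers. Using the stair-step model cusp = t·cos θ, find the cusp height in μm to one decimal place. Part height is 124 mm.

246.2 μm

h_c = t·cos θ = 0.32 × 0.7694 = 0.246208 mm (246.2 μm).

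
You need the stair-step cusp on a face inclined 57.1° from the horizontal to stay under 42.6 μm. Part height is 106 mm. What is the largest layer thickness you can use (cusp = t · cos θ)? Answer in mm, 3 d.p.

t = h_c / cos θ = 0.0426 / 0.5432 = 0.078 mm.

0.078 mm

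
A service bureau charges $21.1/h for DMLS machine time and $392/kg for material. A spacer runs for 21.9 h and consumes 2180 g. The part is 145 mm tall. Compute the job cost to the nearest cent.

Machine-time cost = 21.1 × 21.9 = $462.09.
Feedstock cost = 392 × 2180/1000, so $854.56.
Job cost: 462.09 + 854.56 = $1316.65.

$1316.65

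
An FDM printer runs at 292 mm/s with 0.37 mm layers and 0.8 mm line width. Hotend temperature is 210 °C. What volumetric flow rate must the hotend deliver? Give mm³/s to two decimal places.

Extrusion cross-section = 0.37 × 0.8 = 0.296 mm².
Q = v·A = 292 × 0.296 = 86.43 mm³/s.

86.43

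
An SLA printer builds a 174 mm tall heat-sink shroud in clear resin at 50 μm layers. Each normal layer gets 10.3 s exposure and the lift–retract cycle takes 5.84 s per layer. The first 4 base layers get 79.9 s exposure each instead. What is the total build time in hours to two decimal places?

15.68 hours

Layers = ⌈174/0.05⌉ = 3480.
Burn-in layers = 4 × (79.9 + 5.84), so 342.96 s.
Normal layers = 3476 × (10.3 + 5.84), so 56102.64 s.
Total = 342.96 + 56102.64 = 56445.6 s = 15.68 hours.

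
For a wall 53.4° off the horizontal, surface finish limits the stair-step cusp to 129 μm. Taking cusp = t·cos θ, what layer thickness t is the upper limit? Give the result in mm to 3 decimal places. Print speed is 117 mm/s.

0.216 mm

cos(53.4°) = 0.5962; t_max = 0.129/0.5962 = 0.216 mm.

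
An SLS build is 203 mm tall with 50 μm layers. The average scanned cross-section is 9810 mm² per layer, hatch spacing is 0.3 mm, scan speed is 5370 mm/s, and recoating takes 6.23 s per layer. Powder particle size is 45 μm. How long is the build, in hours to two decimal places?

13.89 hours

Layer count = ceil(203 / 0.05) = 4060.
Per-layer scan distance = 9810 / 0.3, so 32700 mm.
Per-layer scan time = 32700 / 5370 = 6.0894 s.
Time per layer = 6.0894 + 6.23, so 12.3194 s.
4060 layers × 12.3194 s/layer = 50016.764 s, i.e. 13.89 hours.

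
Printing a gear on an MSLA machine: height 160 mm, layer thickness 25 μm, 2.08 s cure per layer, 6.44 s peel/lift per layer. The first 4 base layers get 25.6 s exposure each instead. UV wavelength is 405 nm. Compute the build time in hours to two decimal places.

Layers = ⌈160/0.025⌉ = 6400.
Burn-in layers = 4 × (25.6 + 6.44), so 128.16 s.
Regular layers = 6396 × (2.08 + 6.44), so 54493.92 s.
Total = 128.16 + 54493.92 = 54622.08 s = 15.17 hours.

15.17 hours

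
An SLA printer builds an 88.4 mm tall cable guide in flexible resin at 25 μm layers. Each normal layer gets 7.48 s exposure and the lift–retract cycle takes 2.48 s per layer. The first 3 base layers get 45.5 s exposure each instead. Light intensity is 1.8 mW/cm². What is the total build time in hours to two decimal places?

9.81 hours

Layers = ⌈88.4/0.025⌉ = 3536.
Bottom layers: 3 × (45.5 + 2.48) → 143.94 s.
Regular layers: 3533 × (7.48 + 2.48) → 35188.68 s.
Sum: 143.94 + 35188.68 = 35332.62 s → 9.81 hours.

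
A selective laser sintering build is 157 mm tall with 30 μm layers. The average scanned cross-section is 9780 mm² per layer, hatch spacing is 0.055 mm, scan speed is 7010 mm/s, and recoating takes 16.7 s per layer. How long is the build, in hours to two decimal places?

Layers = ⌈157/0.03⌉ = 5234.
Per-layer scan distance = 9780 / 0.055 = 177818.2 mm.
Laser time per layer = 177818.2 / 7010, so 25.3664 s.
Per-layer time = 25.3664 + 16.7, so 42.0664 s.
Total: 5234 × 42.0664 s = 220175.5376 s → 61.16 hours.

61.16 hours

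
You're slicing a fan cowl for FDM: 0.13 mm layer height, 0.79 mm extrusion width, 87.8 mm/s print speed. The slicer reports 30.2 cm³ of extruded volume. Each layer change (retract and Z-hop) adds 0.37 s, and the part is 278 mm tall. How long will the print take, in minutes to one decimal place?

Bead cross-section: 0.13 × 0.79 → 0.1027 mm².
Path length: 30200 mm³ / 0.1027 mm² → 294060.4 mm.
Print-move time = 294060.4 / 87.8 = 3349.2 s.
Layers = ⌈278/0.13⌉ = 2139.
Layer-change overhead: 2139 × 0.37 → 791.43 s.
Total = 3349.2 + 791.43 = 4140.63 s = 69.0 minutes.

69.0 minutes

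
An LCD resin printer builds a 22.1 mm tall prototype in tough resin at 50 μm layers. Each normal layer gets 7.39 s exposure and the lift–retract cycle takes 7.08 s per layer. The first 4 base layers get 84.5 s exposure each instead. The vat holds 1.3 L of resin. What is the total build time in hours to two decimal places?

1.86 hours

Layers = ⌈22.1/0.05⌉ = 442.
Base layers: 4 × (84.5 + 7.08) → 366.32 s.
Regular layers = 438 × (7.39 + 7.08) = 6337.86 s.
Sum: 366.32 + 6337.86 = 6704.18 s → 1.86 hours.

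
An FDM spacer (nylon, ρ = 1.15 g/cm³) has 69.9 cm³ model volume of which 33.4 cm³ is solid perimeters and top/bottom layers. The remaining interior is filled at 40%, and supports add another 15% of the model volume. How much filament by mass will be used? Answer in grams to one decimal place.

67.3 g

Volume inside the shell = 69.9 − 33.4, so 36.5 cm³.
Deposited infill = 0.40 × 36.5 = 14.6 cm³.
Support: 0.15 × 69.9 → 10.485 cm³.
Total printed volume = 33.4 + 14.6 + 10.485 = 58.485 cm³.
Mass = 58.485 × 1.15 = 67.25775 g.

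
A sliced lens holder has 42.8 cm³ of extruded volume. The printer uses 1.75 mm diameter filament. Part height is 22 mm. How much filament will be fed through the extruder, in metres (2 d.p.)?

17.79 m

Cross-section of 1.75 mm filament: π·(1.75/2)² = 2.4053 mm².
Length = 42.8 cm³ / 2.4053 mm² = 42800 / 2.4053 = 17794.04 mm = 17.79 m.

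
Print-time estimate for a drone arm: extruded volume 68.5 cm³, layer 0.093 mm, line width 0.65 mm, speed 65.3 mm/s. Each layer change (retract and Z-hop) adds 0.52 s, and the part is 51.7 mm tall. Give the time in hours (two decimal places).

Bead cross-section = 0.093 × 0.65, so 0.06045 mm².
Path length: 68500 mm³ / 0.06045 mm² → 1133167.9 mm.
Time extruding: 1133167.9 / 65.3 → 17353.3 s.
Layers = ⌈51.7/0.093⌉ = 556.
Z-hop total = 556 × 0.52 = 289.12 s.
Total = 17353.3 + 289.12 = 17642.42 s = 4.90 hours.

4.90 hours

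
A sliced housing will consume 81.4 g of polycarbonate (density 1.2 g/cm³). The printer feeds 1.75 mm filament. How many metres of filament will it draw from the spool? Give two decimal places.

Volume = 81.4 g / 1.2 g·cm⁻³ = 67.8333 cm³ = 67833.3 mm³.
Filament cross-section = π × (1.75/2)² = 2.4053 mm².
Length = 67833.3 / 2.4053 = 28201.6 mm = 28.20 m.

28.20 m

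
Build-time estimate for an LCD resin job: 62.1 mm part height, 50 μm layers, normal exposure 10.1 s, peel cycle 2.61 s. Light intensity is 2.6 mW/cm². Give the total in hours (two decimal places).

Number of layers: 62.1 / 0.05 → 1242 (rounded up).
Per-layer time = 10.1 + 2.61, so 12.71 s.
Build time: 1242 × 12.71 s = 15785.82 s, i.e. 4.38 hours.

4.38 hours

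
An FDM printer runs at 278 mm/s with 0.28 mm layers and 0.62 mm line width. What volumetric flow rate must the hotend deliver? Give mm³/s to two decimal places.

A = 0.28 × 0.62 = 0.1736 mm².
Q = v·A = 278 × 0.1736 = 48.26 mm³/s.

48.26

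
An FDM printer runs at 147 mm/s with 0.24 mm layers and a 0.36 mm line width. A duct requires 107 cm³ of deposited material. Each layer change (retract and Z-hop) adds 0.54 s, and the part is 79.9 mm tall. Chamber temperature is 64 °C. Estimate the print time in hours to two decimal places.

Line area: 0.24 × 0.36 → 0.0864 mm².
Path length: 107000 mm³ / 0.0864 mm² → 1238425.9 mm.
Print-move time: 1238425.9 / 147 → 8424.7 s.
Layers = ⌈79.9/0.24⌉ = 333.
Z-hop total = 333 × 0.54 = 179.82 s.
Altogether 8424.7 + 179.82 = 8604.52 s, i.e. 2.39 hours.

2.39 hours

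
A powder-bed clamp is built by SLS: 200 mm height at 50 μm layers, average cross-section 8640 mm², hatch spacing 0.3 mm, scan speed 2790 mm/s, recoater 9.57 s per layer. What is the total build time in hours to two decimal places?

22.10 hours

Layer count = ceil(200 / 0.05) = 4000.
Hatch length per layer = 8640 / 0.3, so 28800 mm.
Per-layer scan time: 28800 / 2790 → 10.3226 s.
Layer cycle = 10.3226 + 9.57, so 19.8926 s.
Total: 4000 × 19.8926 s = 79570.4 s → 22.10 hours.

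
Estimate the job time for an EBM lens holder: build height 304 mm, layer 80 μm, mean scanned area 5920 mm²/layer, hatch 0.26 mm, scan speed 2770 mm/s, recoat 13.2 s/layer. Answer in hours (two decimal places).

Number of layers: 304 / 0.08 → 3800 (rounded up).
Scan path per layer = 5920 / 0.26, so 22769.2 mm.
Scan time per layer = 22769.2 / 2770 = 8.2199 s.
Time per layer = 8.2199 + 13.2, so 21.4199 s.
Build time = 3800 × 21.4199 = 81395.62 s = 22.61 hours.

22.61 hours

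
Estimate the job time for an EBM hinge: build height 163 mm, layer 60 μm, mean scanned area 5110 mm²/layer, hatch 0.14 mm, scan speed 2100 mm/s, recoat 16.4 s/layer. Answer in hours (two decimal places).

25.50 hours

Number of layers: 163 / 0.06 → 2717 (rounded up).
Hatch length per layer = 5110 / 0.14 = 36500 mm.
Per-layer scan time = 36500 / 2100, so 17.381 s.
Time per layer = 17.381 + 16.4, so 33.781 s.
2717 layers × 33.781 s/layer = 91782.977 s, i.e. 25.50 hours.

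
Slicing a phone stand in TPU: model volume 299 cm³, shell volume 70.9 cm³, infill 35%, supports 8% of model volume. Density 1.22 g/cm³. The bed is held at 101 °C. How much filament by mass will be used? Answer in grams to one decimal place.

213.1 g

Infill region = 299 − 70.9, so 228.1 cm³.
Infill volume = 0.35 × 228.1 = 79.835 cm³.
Support = 0.08 × 299 = 23.92 cm³.
Deposited volume = 70.9 + 79.835 + 23.92 = 174.655 cm³.
Mass = 174.655 × 1.22 = 213.0791 g.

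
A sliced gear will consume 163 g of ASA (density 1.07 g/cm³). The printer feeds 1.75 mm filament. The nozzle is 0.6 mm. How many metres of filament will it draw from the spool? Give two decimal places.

63.33 m

Volume = 163 g / 1.07 g·cm⁻³ = 152.3364 cm³ = 152336.4 mm³.
A = π r² = π × 0.875² = 2.4053 mm².
Length = 152336.4 / 2.4053 = 63333.64 mm = 63.33 m.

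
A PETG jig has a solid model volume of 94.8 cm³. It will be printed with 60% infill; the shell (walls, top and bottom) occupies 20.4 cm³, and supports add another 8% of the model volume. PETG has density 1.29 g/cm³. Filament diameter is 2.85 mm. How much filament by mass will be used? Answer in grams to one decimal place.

Interior volume = 94.8 − 20.4, so 74.4 cm³.
Infill deposited = 0.60 × 74.4, so 44.64 cm³.
Support: 0.08 × 94.8 → 7.584 cm³.
Total extruded = 20.4 + 44.64 + 7.584 = 72.624 cm³.
Mass = 72.624 × 1.29, so 93.68496 g.

93.7 g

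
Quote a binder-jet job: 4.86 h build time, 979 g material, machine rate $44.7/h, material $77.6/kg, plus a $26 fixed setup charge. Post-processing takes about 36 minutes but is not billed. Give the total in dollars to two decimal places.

Machine-time cost = 44.7 × 4.86 = $217.242.
Material cost = 77.6 × 979/1000 = $75.9704.
Adding setup: 217.242 + 75.9704 + 26 → 319.2124 ≈ $319.21.

$319.21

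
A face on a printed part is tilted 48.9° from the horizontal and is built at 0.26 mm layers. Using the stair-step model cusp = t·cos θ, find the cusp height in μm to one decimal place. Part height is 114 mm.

170.9 μm

h_c = t·cos θ = 0.26 × 0.6574 = 0.170924 mm (170.9 μm).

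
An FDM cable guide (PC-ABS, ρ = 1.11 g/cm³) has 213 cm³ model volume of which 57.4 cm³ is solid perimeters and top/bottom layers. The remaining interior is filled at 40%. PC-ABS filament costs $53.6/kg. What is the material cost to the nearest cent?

$7.12

Infill region = 213 − 57.4, so 155.6 cm³.
Deposited infill = 0.40 × 155.6, so 62.24 cm³.
Deposited volume = 57.4 + 62.24 = 119.64 cm³.
Mass: 119.64 × 1.11 → 132.8004 g.
Cost = 132.8004 g / 1000 × $53.6/kg = $7.12.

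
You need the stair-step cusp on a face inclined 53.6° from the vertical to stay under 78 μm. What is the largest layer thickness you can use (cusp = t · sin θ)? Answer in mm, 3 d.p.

0.097 mm

Layer height = cusp / sin(53.6°) = 0.078 / 0.8049 = 0.097 mm.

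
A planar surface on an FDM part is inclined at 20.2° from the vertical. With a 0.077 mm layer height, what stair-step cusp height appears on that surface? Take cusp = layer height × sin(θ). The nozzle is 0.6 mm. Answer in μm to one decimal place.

sin(20.2°) = 0.3453, so cusp = 0.077 × 0.3453 = 0.026588 mm → 26.6 μm.

26.6 μm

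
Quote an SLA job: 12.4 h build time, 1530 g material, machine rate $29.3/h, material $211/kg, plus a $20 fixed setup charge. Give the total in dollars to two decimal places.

$706.15

Time charge = 29.3 × 12.4, so $363.32.
Feedstock cost = 211 × 1530/1000 = $322.83.
Adding setup: 363.32 + 322.83 + 20 → $706.15.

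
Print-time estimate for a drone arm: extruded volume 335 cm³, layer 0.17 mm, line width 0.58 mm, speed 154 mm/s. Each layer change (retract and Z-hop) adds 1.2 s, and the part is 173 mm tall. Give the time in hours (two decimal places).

6.47 hours

Bead cross-section = 0.17 × 0.58, so 0.0986 mm².
Toolpath length = 335 cm³ / 0.0986 mm² = 335000 / 0.0986 = 3397565.9 mm.
Extrusion time = 3397565.9 / 154 = 22062.1 s.
Number of layers: 173 / 0.17 → 1018 (rounded up).
Z-hop total: 1018 × 1.2 → 1221.6 s.
Total = 22062.1 + 1221.6 = 23283.7 s = 6.47 hours.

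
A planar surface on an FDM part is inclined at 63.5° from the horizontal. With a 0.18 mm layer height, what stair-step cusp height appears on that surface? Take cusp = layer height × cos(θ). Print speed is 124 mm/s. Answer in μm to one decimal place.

80.3 μm

Cusp = layer height × cos(63.5°) = 0.18 × 0.4462 = 0.080316 mm = 80.3 μm.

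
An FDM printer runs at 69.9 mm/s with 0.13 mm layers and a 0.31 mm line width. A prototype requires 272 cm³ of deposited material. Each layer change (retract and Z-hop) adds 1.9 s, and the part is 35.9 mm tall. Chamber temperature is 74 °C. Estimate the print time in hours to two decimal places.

26.97 hours

Bead cross-section: 0.13 × 0.31 → 0.0403 mm².
Path length: 272000 mm³ / 0.0403 mm² → 6749379.7 mm.
Print-move time = 6749379.7 / 69.9, so 96557.6 s.
Layers = ⌈35.9/0.13⌉ = 277.
Non-print overhead = 277 × 1.9 = 526.3 s.
Altogether 96557.6 + 526.3 = 97083.9 s, i.e. 26.97 hours.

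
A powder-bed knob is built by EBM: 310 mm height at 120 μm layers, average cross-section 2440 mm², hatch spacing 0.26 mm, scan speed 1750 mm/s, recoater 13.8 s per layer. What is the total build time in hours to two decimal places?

13.75 hours

Layers = ⌈310/0.12⌉ = 2584.
Hatch length per layer = 2440 / 0.26 = 9384.6 mm.
Beam time per layer = 9384.6 / 1750, so 5.3626 s.
Layer cycle: 5.3626 + 13.8 → 19.1626 s.
Build time = 2584 × 19.1626 = 49516.1584 s = 13.75 hours.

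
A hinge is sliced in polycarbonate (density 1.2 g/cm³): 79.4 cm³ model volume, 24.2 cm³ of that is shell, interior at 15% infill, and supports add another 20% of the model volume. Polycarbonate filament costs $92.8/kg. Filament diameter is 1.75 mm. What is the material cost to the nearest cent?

Interior volume = 79.4 − 24.2, so 55.2 cm³.
Infill deposited: 0.15 × 55.2 → 8.28 cm³.
Support = 0.20 × 79.4, so 15.88 cm³.
Total extruded = 24.2 + 8.28 + 15.88, so 48.36 cm³.
Mass = 48.36 × 1.2, so 58.032 g.
Cost = 58.032 g / 1000 × $92.8/kg = $5.39.

$5.39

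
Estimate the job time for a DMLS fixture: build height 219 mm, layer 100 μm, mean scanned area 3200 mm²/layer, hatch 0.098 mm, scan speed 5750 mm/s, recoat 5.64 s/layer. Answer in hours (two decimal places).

Layer count = ceil(219 / 0.1) = 2190.
Scan path per layer = 3200 / 0.098, so 32653.1 mm.
Per-layer scan time: 32653.1 / 5750 → 5.6788 s.
Time per layer: 5.6788 + 5.64 → 11.3188 s.
2190 layers × 11.3188 s/layer = 24788.172 s, i.e. 6.89 hours.

6.89 hours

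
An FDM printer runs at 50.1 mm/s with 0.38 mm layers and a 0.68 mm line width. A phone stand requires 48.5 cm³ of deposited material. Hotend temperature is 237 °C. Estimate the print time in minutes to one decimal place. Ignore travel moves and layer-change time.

Extrusion cross-section: 0.38 × 0.68 → 0.2584 mm².
Path length: 48500 mm³ / 0.2584 mm² → 187693.5 mm.
Print-move time: 187693.5 / 50.1 → 3746.4 s.
Converting: 3746.4 s = 62.4 minutes.

62.4 minutes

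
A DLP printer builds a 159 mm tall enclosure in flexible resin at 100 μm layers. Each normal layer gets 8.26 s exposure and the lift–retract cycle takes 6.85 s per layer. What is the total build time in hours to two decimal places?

Number of layers: 159 / 0.1 → 1590 (rounded up).
Cycle time = 8.26 + 6.85, so 15.11 s.
Total = 1590 × 15.11 = 24024.9 s = 6.67 hours.

6.67 hours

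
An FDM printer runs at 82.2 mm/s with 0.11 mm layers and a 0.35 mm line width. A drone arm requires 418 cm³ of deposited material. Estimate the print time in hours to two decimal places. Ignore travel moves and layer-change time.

36.69 hours

Line area: 0.11 × 0.35 → 0.0385 mm².
Path length: 418000 mm³ / 0.0385 mm² → 10857142.9 mm.
Extrusion time = 10857142.9 / 82.2, so 132082 s.
Converting: 132082 s = 36.69 hours.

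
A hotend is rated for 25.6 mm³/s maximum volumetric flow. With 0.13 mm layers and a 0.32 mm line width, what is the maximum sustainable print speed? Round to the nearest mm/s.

615 mm/s

A: 0.13 × 0.32 → 0.0416 mm².
Max speed = 25.6 / 0.0416 = 615.38 ≈ 615 mm/s.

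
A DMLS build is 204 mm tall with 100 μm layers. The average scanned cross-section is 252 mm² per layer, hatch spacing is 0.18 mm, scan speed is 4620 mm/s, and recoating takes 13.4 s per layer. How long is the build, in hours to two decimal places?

7.77 hours

Layers = ⌈204/0.1⌉ = 2040.
Hatch length per layer = 252 / 0.18, so 1400 mm.
Scan time per layer: 1400 / 4620 → 0.303 s.
Time per layer = 0.303 + 13.4 = 13.703 s.
Total: 2040 × 13.703 s = 27954.12 s → 7.77 hours.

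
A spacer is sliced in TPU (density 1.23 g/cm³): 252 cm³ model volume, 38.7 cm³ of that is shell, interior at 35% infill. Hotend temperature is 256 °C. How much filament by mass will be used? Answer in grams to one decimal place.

139.4 g

Interior volume = 252 − 38.7, so 213.3 cm³.
Deposited infill = 0.35 × 213.3, so 74.655 cm³.
Total printed volume: 38.7 + 74.655 → 113.355 cm³.
Mass = 113.355 × 1.23 = 139.42665 g.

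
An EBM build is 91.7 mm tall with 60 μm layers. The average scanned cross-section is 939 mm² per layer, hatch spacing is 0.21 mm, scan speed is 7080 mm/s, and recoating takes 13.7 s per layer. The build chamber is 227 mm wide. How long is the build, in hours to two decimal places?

Layers = ⌈91.7/0.06⌉ = 1529.
Hatch length per layer = 939 / 0.21 = 4471.4 mm.
Beam time per layer: 4471.4 / 7080 → 0.6316 s.
Per-layer time = 0.6316 + 13.7 = 14.3316 s.
1529 layers × 14.3316 s/layer = 21913.0164 s, i.e. 6.09 hours.

6.09 hours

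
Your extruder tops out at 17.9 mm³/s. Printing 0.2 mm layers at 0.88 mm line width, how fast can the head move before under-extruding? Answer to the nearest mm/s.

Extrusion cross-section = 0.2 × 0.88, so 0.176 mm².
v_max = Q/A = 17.9/0.176 = 101.70 mm/s → 102 mm/s.

102 mm/s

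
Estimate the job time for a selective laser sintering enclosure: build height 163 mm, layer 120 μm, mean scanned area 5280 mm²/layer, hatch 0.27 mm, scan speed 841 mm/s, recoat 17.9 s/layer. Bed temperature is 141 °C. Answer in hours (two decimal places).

Layer count = ceil(163 / 0.12) = 1359.
Hatch length per layer = 5280 / 0.27, so 19555.6 mm.
Per-layer scan time = 19555.6 / 841, so 23.2528 s.
Time per layer = 23.2528 + 17.9 = 41.1528 s.
1359 layers × 41.1528 s/layer = 55926.6552 s, i.e. 15.54 hours.

15.54 hours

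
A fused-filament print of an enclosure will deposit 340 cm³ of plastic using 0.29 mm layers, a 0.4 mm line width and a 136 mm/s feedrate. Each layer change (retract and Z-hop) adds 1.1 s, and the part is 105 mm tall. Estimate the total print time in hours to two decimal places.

Line area = 0.29 × 0.4, so 0.116 mm².
Total extruded path = 340000/0.116 = 2931034.5 mm.
Extrusion time: 2931034.5 / 136 → 21551.7 s.
Number of layers: 105 / 0.29 → 363 (rounded up).
Layer-change overhead = 363 × 1.1, so 399.3 s.
Total = 21551.7 + 399.3 = 21951 s = 6.10 hours.

6.10 hours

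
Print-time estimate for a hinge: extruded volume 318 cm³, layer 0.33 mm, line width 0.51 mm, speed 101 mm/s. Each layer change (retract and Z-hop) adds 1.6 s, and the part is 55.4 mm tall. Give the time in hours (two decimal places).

5.27 hours

Bead cross-section = 0.33 × 0.51, so 0.1683 mm².
Toolpath length = 318 cm³ / 0.1683 mm² = 318000 / 0.1683 = 1889483.1 mm.
Extrusion time: 1889483.1 / 101 → 18707.8 s.
Layers = ⌈55.4/0.33⌉ = 168.
Layer-change overhead: 168 × 1.6 → 268.8 s.
Total = 18707.8 + 268.8 = 18976.6 s = 5.27 hours.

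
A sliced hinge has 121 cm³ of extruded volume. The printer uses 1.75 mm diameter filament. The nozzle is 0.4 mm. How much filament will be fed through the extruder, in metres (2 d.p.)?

Filament cross-section = π × (1.75/2)² = 2.4053 mm².
L = 121000 mm³ / 2.4053 mm² = 50305.58 mm, i.e. 50.31 m.

50.31 m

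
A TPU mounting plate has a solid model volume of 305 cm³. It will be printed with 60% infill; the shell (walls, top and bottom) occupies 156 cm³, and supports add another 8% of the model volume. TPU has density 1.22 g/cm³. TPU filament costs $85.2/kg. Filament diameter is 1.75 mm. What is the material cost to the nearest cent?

$28.04

Volume inside the shell = 305 − 156 = 149 cm³.
Infill volume: 0.60 × 149 → 89.4 cm³.
Support = 0.08 × 305, so 24.4 cm³.
Deposited volume = 156 + 89.4 + 24.4 = 269.8 cm³.
Mass = 269.8 × 1.22, so 329.156 g.
Cost = 329.156 g / 1000 × $85.2/kg = $28.04.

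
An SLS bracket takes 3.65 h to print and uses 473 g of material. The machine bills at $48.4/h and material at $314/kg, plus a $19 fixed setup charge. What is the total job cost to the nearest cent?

$344.18

Time charge = 48.4 × 3.65, so $176.66.
Feedstock cost: 314 × 473/1000 → $148.522.
Adding setup: 176.66 + 148.522 + 19 → 344.182 ≈ $344.18.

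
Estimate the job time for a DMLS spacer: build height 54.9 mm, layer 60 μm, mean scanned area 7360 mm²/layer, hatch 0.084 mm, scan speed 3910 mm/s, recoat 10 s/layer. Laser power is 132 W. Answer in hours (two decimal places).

8.24 hours

Layers = ⌈54.9/0.06⌉ = 915.
Scan path per layer: 7360 / 0.084 → 87619 mm.
Laser time per layer = 87619 / 3910 = 22.409 s.
Per-layer time = 22.409 + 10, so 32.409 s.
Total: 915 × 32.409 s = 29654.235 s → 8.24 hours.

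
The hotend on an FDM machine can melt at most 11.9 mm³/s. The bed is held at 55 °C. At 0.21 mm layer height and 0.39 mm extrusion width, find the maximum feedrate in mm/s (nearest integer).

145 mm/s

Bead cross-section = 0.21 × 0.39, so 0.0819 mm².
Max speed = 11.9 / 0.0819 = 145.30 ≈ 145 mm/s.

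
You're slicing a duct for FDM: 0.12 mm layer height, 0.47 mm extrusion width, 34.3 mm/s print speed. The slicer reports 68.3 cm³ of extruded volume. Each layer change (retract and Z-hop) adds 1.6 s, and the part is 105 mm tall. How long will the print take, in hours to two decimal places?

10.20 hours

Line area: 0.12 × 0.47 → 0.0564 mm².
Toolpath length = 68.3 cm³ / 0.0564 mm² = 68300 / 0.0564 = 1210992.9 mm.
Print-move time: 1210992.9 / 34.3 → 35305.9 s.
Number of layers: 105 / 0.12 → 875 (rounded up).
Layer-change overhead = 875 × 1.6, so 1400 s.
Total = 35305.9 + 1400 = 36705.9 s = 10.20 hours.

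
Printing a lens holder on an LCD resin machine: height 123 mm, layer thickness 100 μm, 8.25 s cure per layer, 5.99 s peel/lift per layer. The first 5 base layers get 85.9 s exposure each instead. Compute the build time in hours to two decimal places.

Layers = ⌈123/0.1⌉ = 1230.
Burn-in layers = 5 × (85.9 + 5.99), so 459.45 s.
Regular layers: 1225 × (8.25 + 5.99) → 17444 s.
Sum: 459.45 + 17444 = 17903.45 s → 4.97 hours.

4.97 hours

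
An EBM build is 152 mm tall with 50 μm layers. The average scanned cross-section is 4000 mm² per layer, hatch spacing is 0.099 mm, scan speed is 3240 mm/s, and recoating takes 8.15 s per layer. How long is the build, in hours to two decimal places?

17.41 hours

Number of layers: 152 / 0.05 → 3040 (rounded up).
Scan path per layer = 4000 / 0.099, so 40404 mm.
Per-layer scan time: 40404 / 3240 → 12.4704 s.
Layer cycle = 12.4704 + 8.15 = 20.6204 s.
3040 layers × 20.6204 s/layer = 62686.016 s, i.e. 17.41 hours.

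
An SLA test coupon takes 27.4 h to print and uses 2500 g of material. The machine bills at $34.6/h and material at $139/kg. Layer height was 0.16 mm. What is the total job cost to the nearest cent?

$1295.54

Machine-time cost = 34.6 × 27.4 = $948.04.
Feedstock cost = 139 × 2500/1000 = $347.50.
Total = 948.04 + 347.50 = $1295.54.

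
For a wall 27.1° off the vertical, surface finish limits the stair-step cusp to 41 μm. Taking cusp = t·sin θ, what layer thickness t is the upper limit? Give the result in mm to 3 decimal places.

Layer height = cusp / sin(27.1°) = 0.041 / 0.4555 = 0.090 mm.

0.090 mm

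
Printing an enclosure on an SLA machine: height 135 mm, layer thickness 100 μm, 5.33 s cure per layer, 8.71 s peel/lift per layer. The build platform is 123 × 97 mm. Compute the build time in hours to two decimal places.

5.27 hours

Number of layers: 135 / 0.1 → 1350 (rounded up).
Per-layer time = 5.33 + 8.71 = 14.04 s.
Total = 1350 × 14.04 = 18954 s = 5.27 hours.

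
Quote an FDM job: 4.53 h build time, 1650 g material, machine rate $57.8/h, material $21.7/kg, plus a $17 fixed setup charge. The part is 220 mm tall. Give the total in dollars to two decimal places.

$314.64

Machine-time cost = 57.8 × 4.53 = $261.834.
Material charge = 21.7 × 1650/1000, so $35.805.
Total = 261.834 + 35.805 + 17 = 314.639 ≈ $314.64.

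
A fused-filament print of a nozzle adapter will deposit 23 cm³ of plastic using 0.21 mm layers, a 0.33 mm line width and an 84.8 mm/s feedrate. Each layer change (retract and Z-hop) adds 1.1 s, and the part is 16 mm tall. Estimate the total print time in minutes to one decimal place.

66.6 minutes

Extrusion cross-section = 0.21 × 0.33, so 0.0693 mm².
Total extruded path = 23000/0.0693 = 331890.3 mm.
Time extruding = 331890.3 / 84.8 = 3913.8 s.
Layers = ⌈16/0.21⌉ = 77.
Layer-change overhead: 77 × 1.1 → 84.7 s.
Altogether 3913.8 + 84.7 = 3998.5 s, i.e. 66.6 minutes.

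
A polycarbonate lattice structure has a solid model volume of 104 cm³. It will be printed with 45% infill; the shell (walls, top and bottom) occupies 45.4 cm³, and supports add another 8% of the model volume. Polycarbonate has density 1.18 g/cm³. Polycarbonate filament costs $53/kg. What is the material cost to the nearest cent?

Volume inside the shell = 104 − 45.4, so 58.6 cm³.
Infill volume: 0.45 × 58.6 → 26.37 cm³.
Support = 0.08 × 104, so 8.32 cm³.
Deposited volume = 45.4 + 26.37 + 8.32 = 80.09 cm³.
Mass = 80.09 × 1.18, so 94.5062 g.
Cost = 94.5062 g / 1000 × $53/kg = $5.01.

$5.01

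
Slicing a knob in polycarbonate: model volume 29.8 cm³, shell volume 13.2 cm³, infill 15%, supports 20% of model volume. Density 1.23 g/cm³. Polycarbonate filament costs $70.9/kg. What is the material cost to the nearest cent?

$1.89

Interior volume = 29.8 − 13.2, so 16.6 cm³.
Infill volume = 0.15 × 16.6, so 2.49 cm³.
Support = 0.20 × 29.8 = 5.96 cm³.
Total printed volume = 13.2 + 2.49 + 5.96, so 21.65 cm³.
Mass: 21.65 × 1.23 → 26.6295 g.
At $70.9/kg: 26.6295/1000 × 70.9 = $1.89.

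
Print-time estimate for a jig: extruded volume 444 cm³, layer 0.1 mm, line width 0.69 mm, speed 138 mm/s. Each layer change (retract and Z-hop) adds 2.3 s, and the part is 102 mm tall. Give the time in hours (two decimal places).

13.60 hours

Line area: 0.1 × 0.69 → 0.069 mm².
Path length: 444000 mm³ / 0.069 mm² → 6434782.6 mm.
Extrusion time = 6434782.6 / 138 = 46628.9 s.
Layers = ⌈102/0.1⌉ = 1020.
Non-print overhead: 1020 × 2.3 → 2346 s.
Total = 46628.9 + 2346 = 48974.9 s = 13.60 hours.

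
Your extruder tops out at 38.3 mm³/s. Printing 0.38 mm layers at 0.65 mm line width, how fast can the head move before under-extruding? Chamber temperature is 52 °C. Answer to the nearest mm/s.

Extrusion cross-section = 0.38 × 0.65, so 0.247 mm².
Max speed = 38.3 / 0.247 = 155.06 ≈ 155 mm/s.

155 mm/s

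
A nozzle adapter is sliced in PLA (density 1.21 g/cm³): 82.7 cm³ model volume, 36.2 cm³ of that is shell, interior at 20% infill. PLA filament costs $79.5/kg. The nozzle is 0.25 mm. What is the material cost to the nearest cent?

$4.38

Infill region = 82.7 − 36.2, so 46.5 cm³.
Infill volume = 0.20 × 46.5 = 9.3 cm³.
Deposited volume = 36.2 + 9.3 = 45.5 cm³.
Mass = 45.5 × 1.21 = 55.055 g.
At $79.5/kg: 55.055/1000 × 79.5 = $4.38.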